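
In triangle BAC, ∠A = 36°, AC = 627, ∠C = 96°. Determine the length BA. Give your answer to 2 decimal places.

The third angle is ∠B = 180° − ∠A − ∠C = 48.00°.
Law of sines: BA = AC·sin C/sin B ≈ 839.09.

839.09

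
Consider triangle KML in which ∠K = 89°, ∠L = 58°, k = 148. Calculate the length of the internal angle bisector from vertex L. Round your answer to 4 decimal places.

The third angle is ∠M = 180° − ∠L − ∠K = 33.00°.
Law of sines: m = k·sin M/sin K ≈ 80.619.
Law of sines: l = k·sin L/sin K ≈ 125.53.
The bisector from L has length 2·k·m·cos(∠L/2)/(k+m) ≈ 91.293.

t_L ≈ 91.2926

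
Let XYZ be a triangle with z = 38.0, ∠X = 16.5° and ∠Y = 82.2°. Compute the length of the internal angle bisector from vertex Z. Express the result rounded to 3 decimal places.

The third angle is ∠Z = 180° − ∠X − ∠Y = 81.30°.
Law of sines: x = z·sin X/sin Z ≈ 10.918.
Law of sines: y = z·sin Y/sin Z ≈ 38.087.
The bisector from Z has length 2·x·y·cos(∠Z/2)/(x+y) ≈ 12.876.

t_Z ≈ 12.876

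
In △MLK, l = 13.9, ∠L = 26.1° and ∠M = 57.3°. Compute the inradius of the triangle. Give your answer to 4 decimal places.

The third angle is ∠K = 180° − ∠M − ∠L = 96.60°.
Law of sines: m = l·sin M/sin L ≈ 26.588.
Law of sines: k = l·sin K/sin L ≈ 31.386.
Area = ½·l·m·sin K ≈ 183.56.
Semiperimeter s = (26.588+13.9+31.386)/2 = 35.937.
Inradius = area/s = 183.56/35.937 ≈ 5.1079.

r ≈ 5.1079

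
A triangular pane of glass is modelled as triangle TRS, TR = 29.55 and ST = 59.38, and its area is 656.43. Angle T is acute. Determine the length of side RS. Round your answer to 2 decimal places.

From area = ½·ST·TR·sin T, we get sin T = 2·area/(ST·TR) ≈ 0.74821.
Taking the acute solution, ∠T ≈ 48.44°.
Law of cosines then gives RS ≈ 45.507.

45.51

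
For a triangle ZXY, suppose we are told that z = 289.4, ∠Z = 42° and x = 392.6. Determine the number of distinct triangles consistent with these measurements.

2

x·sin Z = 392.6·sin(42°) ≈ 262.7.
Since x sin Z < z < x (262.7 < 289.4 < 392.6), two triangles exist.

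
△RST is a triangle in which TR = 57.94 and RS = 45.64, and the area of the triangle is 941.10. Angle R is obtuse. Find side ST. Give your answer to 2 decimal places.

95.68

From area = ½·TR·RS·sin R, we get sin R = 2·area/(TR·RS) ≈ 0.71177.
Taking the obtuse solution, ∠R ≈ 134.62°.
Law of cosines then gives ST ≈ 95.681.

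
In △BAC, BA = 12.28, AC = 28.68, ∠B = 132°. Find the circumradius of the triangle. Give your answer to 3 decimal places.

19.296

Law of sines: sin C = BA·sin B/AC ≈ 0.31819.
Since AC ≥ BA, only the acute value applies: ∠C ≈ 18.55°.
Then ∠A = 180° − ∠B − ∠C ≈ 29.45°.
Law of sines gives CB = AC·sin A/sin B ≈ 18.972.
Circumradius = AC/(2 sin B) ≈ 19.296.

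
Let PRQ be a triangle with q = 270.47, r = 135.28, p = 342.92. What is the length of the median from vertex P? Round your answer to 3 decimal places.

m_P ≈ 127.784

Median from P: ½√(2·r² + 2·q² − p²) ≈ 127.78.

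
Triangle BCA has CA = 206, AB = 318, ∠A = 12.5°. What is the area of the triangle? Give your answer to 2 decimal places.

7089.26

Area = ½·CA·AB·sin A ≈ 7089.3.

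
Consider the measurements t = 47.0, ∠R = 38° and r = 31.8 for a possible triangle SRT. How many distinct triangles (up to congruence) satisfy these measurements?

2

t·sin R = 47.0·sin(38°) ≈ 28.94.
Since t sin R < r < t (28.94 < 31.8 < 47.0), two triangles exist.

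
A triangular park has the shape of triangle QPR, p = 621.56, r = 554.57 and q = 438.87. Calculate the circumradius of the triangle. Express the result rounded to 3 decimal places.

By the law of cosines, cos Q = (p² + r² − q²) / (2·p·r) ≈ 0.72713, so ∠Q ≈ 43.35°.
Circumradius = q/(2 sin Q) ≈ 319.64.

319.641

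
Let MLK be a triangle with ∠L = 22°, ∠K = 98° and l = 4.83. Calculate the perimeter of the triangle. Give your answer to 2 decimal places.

perimeter ≈ 28.76

The third angle is ∠M = 180° − ∠L − ∠K = 60.00°.
Law of sines: m = l·sin M/sin L ≈ 11.166.
Law of sines: k = l·sin K/sin L ≈ 12.768.
Semiperimeter s = (11.166+4.83+12.768)/2 = 14.382.
Perimeter = 11.166 + 4.83 + 12.768 = 28.764.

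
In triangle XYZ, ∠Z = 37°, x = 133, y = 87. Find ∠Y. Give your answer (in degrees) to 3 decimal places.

By the law of cosines, z² = x² + y² − 2·x·y·cos Z = 6776, so z ≈ 82.316.
Law of cosines again: cos Y = (z² + x² − y²)/(2·z·x) ≈ 0.77164, so ∠Y ≈ 39.50°.

39.498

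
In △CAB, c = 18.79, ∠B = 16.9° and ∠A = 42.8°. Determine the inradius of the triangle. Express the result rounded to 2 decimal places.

r ≈ 2.02

The third angle is ∠C = 180° − ∠A − ∠B = 120.30°.
Law of sines: a = c·sin A/sin C ≈ 14.787.
Law of sines: b = c·sin B/sin C ≈ 6.3265.
Area = ½·c·a·sin B ≈ 40.384.
Semiperimeter s = (18.79+14.787+6.3265)/2 = 19.952.
Inradius = area/s = 40.384/19.952 ≈ 2.0241.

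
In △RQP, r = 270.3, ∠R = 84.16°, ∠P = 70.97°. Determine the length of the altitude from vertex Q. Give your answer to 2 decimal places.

255.53

The third angle is ∠Q = 180° − ∠P − ∠R = 24.87°.
Law of sines: q = r·sin Q/sin R ≈ 114.27.
Law of sines: p = r·sin P/sin R ≈ 256.86.
Area = ½·r·q·sin P ≈ 14600.
The altitude from Q has length 2·area/q ≈ 255.53.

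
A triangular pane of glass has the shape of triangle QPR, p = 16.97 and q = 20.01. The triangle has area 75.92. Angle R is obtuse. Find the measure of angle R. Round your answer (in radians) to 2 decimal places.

From area = ½·q·p·sin R, we get sin R = 2·area/(q·p) ≈ 0.44715.
Taking the obtuse solution, ∠R ≈ 2.678 rad.

2.68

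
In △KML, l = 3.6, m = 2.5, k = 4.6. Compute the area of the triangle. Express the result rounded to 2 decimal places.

Semiperimeter s = (4.6 + 2.5 + 3.6)/2 = 5.35.
Heron's formula: area = √(5.35·0.75·2.85·1.75) ≈ 4.4735.

area ≈ 4.47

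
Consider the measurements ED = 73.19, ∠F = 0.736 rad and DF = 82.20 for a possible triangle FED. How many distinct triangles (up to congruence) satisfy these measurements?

2

DF·sin F = 82.20·sin(0.736 rad) ≈ 55.18.
Since DF sin F < ED < DF (55.18 < 73.19 < 82.20), two triangles exist.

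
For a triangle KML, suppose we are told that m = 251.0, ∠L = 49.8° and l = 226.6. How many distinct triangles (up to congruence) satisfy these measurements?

m·sin L = 251.0·sin(49.8°) ≈ 191.7.
Since m sin L < l < m (191.7 < 226.6 < 251.0), two triangles exist.

2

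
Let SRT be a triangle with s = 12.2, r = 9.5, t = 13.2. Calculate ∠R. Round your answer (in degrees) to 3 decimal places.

By the law of cosines, cos R = (t² + s² − r²) / (2·t·s) ≈ 0.72289, so ∠R ≈ 43.71°.

43.706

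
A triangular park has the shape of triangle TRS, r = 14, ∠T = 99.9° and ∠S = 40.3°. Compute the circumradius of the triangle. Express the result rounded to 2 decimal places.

The third angle is ∠R = 180° − ∠S − ∠T = 39.80°.
Law of sines: t = r·sin T/sin R ≈ 21.546.
Law of sines: s = r·sin S/sin R ≈ 14.146.
Circumradius = r/(2 sin R) ≈ 10.936.

10.94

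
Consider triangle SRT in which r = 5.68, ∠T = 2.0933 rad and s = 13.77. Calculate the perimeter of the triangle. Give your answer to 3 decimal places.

36.769

By the law of cosines, t² = s² + r² − 2·s·r·cos T = 299.94, so t ≈ 17.319.
Semiperimeter p = (13.77+5.68+17.319)/2 = 18.384.
Perimeter = 13.77 + 5.68 + 17.319 = 36.769.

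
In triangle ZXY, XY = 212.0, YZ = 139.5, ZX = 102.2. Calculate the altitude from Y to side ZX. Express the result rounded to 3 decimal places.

Semiperimeter s = (212 + 139.5 + 102.2)/2 = 226.85.
Heron's formula: area = √(226.85·14.85·87.35·124.65) ≈ 6056.3.
The altitude from Y has length 2·area/ZX ≈ 118.52.

h_Y ≈ 118.519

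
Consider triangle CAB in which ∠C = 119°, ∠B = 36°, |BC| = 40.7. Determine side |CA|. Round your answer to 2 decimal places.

The third angle is ∠A = 180° − ∠B − ∠C = 25.00°.
Law of sines: |CA| = |BC|·sin B/sin A ≈ 56.606.

56.61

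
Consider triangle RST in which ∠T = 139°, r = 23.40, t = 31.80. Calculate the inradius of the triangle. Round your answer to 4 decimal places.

2.3921

Law of sines: sin R = r·sin T/t ≈ 0.48276.
Since t ≥ r, only the acute value applies: ∠R ≈ 28.87°.
Then ∠S = 180° − ∠T − ∠R ≈ 12.13°.
Law of sines gives s = t·sin S/sin T ≈ 10.189.
Area = ½·t·r·sin S ≈ 78.208.
Semiperimeter p = (23.4+10.189+31.8)/2 = 32.694.
Inradius = area/p = 78.208/32.694 ≈ 2.3921.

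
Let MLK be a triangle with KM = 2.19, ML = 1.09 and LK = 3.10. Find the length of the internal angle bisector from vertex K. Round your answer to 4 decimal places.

By the law of cosines, cos K = (LK² + KM² − ML²) / (2·LK·KM) ≈ 0.97349, so ∠K ≈ 13.22°.
The bisector from K has length 2·LK·KM·cos(∠K/2)/(LK+KM) ≈ 2.5497.

t_K ≈ 2.5497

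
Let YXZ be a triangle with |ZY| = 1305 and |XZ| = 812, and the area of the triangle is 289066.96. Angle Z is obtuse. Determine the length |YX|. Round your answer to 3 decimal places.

2034.325

From area = ½·|XZ|·|ZY|·sin Z, we get sin Z = 2·area/(|XZ|·|ZY|) ≈ 0.54558.
Taking the obtuse solution, ∠Z ≈ 2.565 rad.
Law of cosines then gives |YX| ≈ 2034.3.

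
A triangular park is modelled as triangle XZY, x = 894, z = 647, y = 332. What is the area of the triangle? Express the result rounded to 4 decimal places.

Semiperimeter s = (894 + 647 + 332)/2 = 936.5.
Heron's formula: area = √(936.5·42.5·289.5·604.5) ≈ 83459.

area ≈ 83458.5418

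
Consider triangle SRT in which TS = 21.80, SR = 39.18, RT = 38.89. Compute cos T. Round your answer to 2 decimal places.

0.27

By the law of cosines, cos T = (RT² + TS² − SR²) / (2·RT·TS) ≈ 0.26693, so ∠T ≈ 74.52°.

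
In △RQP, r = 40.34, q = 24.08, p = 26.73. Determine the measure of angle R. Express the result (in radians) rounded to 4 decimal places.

∠R ≈ 1.8324 rad

By the law of cosines, cos R = (q² + p² − r²) / (2·q·p) ≈ -0.25866, so ∠R ≈ 1.832 rad.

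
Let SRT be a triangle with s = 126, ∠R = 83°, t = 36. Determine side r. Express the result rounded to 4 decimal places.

126.7533

By the law of cosines, r² = t² + s² − 2·t·s·cos R = 16066, so r ≈ 126.75.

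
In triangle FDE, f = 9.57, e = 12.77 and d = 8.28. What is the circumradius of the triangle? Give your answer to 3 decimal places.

By the law of cosines, cos F = (d² + e² − f²) / (2·d·e) ≈ 0.66225, so ∠F ≈ 48.53°.
Circumradius = f/(2 sin F) ≈ 6.3861.

R ≈ 6.386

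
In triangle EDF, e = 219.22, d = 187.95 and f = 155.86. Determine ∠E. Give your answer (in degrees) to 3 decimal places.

By the law of cosines, cos E = (d² + f² − e²) / (2·d·f) ≈ 0.19731, so ∠E ≈ 78.62°.

∠E ≈ 78.620°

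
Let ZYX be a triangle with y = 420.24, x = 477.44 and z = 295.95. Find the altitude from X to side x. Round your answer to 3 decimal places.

Semiperimeter s = (295.95 + 420.24 + 477.44)/2 = 596.82.
Heron's formula: area = √(596.82·300.87·176.58·119.38) ≈ 61522.
The altitude from X has length 2·area/x ≈ 257.71.

257.714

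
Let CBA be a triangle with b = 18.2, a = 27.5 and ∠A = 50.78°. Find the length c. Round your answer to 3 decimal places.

Law of sines: sin B = b·sin A/a ≈ 0.51273.
Since a ≥ b, only the acute value applies: ∠B ≈ 30.85°.
Then ∠C = 180° − ∠A − ∠B ≈ 98.37°.
Law of sines gives c = a·sin C/sin A ≈ 35.118.

35.118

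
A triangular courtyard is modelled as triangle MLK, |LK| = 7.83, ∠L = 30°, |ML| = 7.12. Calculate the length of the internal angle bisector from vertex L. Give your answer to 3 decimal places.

By the law of cosines, |KM|² = |ML|² + |LK|² − 2·|ML|·|LK|·cos L = 15.442, so |KM| ≈ 3.9297.
The bisector from L has length 2·|ML|·|LK|·cos(∠L/2)/(|ML|+|LK|) ≈ 7.204.

t_L ≈ 7.204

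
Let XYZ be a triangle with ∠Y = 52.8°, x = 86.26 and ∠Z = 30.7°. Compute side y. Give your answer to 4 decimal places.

69.1532

The third angle is ∠X = 180° − ∠Y − ∠Z = 96.50°.
Law of sines: y = x·sin Y/sin X ≈ 69.153.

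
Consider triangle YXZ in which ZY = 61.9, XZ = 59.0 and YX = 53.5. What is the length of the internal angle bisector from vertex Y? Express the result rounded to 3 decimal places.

49.457

By the law of cosines, cos Y = (ZY² + YX² − XZ²) / (2·ZY·YX) ≈ 0.48508, so ∠Y ≈ 60.98°.
The bisector from Y has length 2·ZY·YX·cos(∠Y/2)/(ZY+YX) ≈ 49.457.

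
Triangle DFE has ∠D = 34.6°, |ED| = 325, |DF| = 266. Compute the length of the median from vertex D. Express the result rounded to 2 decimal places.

m_D ≈ 282.27

By the law of cosines, |FE|² = |ED|² + |DF|² − 2·|ED|·|DF|·cos D = 34061, so |FE| ≈ 184.56.
Median from D: ½√(2·|ED|² + 2·|DF|² − |FE|²) ≈ 282.27.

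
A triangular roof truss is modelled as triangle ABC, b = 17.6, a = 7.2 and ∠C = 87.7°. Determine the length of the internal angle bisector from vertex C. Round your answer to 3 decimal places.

By the law of cosines, c² = a² + b² − 2·a·b·cos C = 351.43, so c ≈ 18.746.
The bisector from C has length 2·a·b·cos(∠C/2)/(a+b) ≈ 7.3697.

7.370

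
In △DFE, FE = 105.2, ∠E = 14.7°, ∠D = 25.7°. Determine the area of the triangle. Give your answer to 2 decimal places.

2098.59

The third angle is ∠F = 180° − ∠E − ∠D = 139.60°.
Law of sines: ED = FE·sin F/sin D ≈ 157.23.
Law of sines: DF = FE·sin E/sin D ≈ 61.558.
Area = ½·FE·ED·sin E ≈ 2098.6.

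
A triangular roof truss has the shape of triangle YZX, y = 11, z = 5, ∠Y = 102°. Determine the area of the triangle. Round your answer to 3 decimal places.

area ≈ 21.552

Law of sines: sin Z = z·sin Y/y ≈ 0.44461.
Since y ≥ z, only the acute value applies: ∠Z ≈ 26.40°.
Then ∠X = 180° − ∠Y − ∠Z ≈ 51.60°.
Law of sines gives x = y·sin X/sin Y ≈ 8.8134.
Area = ½·y·z·sin X ≈ 21.552.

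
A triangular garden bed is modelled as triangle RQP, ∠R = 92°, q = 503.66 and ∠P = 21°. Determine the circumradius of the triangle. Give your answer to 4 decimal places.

The third angle is ∠Q = 180° − ∠P − ∠R = 67.00°.
Law of sines: r = q·sin R/sin Q ≈ 546.82.
Law of sines: p = q·sin P/sin Q ≈ 196.08.
Circumradius = q/(2 sin Q) ≈ 273.58.

273.5781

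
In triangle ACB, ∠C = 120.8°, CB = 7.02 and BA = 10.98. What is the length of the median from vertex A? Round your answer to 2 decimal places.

Law of sines: sin A = CB·sin C/BA ≈ 0.54917.
Since BA ≥ CB, only the acute value applies: ∠A ≈ 33.31°.
Then ∠B = 180° − ∠C − ∠A ≈ 25.89°.
Law of sines gives AC = BA·sin B/sin C ≈ 5.5816.
Median from A: ½√(2·BA² + 2·AC² − CB²) ≈ 7.971.

m_A ≈ 7.97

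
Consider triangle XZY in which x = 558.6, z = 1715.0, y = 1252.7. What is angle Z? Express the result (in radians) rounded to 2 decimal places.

By the law of cosines, cos Z = (y² + x² − z²) / (2·y·x) ≈ -0.75736, so ∠Z ≈ 2.4301 rad.

2.43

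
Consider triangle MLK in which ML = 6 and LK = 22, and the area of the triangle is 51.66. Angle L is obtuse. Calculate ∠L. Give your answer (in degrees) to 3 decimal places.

128.489

From area = ½·ML·LK·sin L, we get sin L = 2·area/(ML·LK) ≈ 0.78273.
Taking the obtuse solution, ∠L ≈ 128.49°.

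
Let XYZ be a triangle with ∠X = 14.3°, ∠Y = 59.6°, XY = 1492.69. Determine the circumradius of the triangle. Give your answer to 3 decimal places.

The third angle is ∠Z = 180° − ∠X − ∠Y = 106.10°.
Law of sines: YZ = XY·sin X/sin Z ≈ 383.74.
Law of sines: ZX = XY·sin Y/sin Z ≈ 1340.
Circumradius = XY/(2 sin Z) ≈ 776.81.

R ≈ 776.812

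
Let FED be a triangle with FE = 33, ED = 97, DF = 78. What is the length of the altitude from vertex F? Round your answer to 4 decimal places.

23.9023

Semiperimeter s = (97 + 78 + 33)/2 = 104.
Heron's formula: area = √(104·7·26·71) ≈ 1159.3.
The altitude from F has length 2·area/ED ≈ 23.902.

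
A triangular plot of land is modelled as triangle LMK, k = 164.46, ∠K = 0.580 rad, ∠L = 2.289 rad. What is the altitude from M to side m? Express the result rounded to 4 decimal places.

123.8366

The third angle is ∠M = π − ∠K − ∠L = 0.273 rad.
Law of sines: l = k·sin L/sin K ≈ 225.97.
Law of sines: m = k·sin M/sin K ≈ 80.795.
Area = ½·k·l·sin M ≈ 5002.7.
The altitude from M has length 2·area/m ≈ 123.84.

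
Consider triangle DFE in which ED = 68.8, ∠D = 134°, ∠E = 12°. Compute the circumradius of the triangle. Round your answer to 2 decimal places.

The third angle is ∠F = 180° − ∠E − ∠D = 34.00°.
Law of sines: FE = ED·sin D/sin F ≈ 88.504.
Law of sines: DF = ED·sin E/sin F ≈ 25.58.
Circumradius = ED/(2 sin F) ≈ 61.517.

61.52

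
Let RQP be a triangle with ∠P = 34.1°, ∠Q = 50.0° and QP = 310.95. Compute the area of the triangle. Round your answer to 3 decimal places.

The third angle is ∠R = 180° − ∠Q − ∠P = 95.90°.
Law of sines: PR = QP·sin Q/sin R ≈ 239.47.
Law of sines: RQ = QP·sin P/sin R ≈ 175.26.
Area = ½·QP·PR·sin P ≈ 20873.

area ≈ 20873.489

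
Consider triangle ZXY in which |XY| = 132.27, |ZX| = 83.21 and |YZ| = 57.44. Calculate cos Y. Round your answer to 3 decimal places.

cos Y ≈ 0.913

By the law of cosines, cos Y = (|XY|² + |YZ|² − |ZX|²) / (2·|XY|·|YZ|) ≈ 0.91284, so ∠Y ≈ 24.10°.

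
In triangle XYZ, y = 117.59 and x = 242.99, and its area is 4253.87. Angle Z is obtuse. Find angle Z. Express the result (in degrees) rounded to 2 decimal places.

∠Z ≈ 162.68°

From area = ½·x·y·sin Z, we get sin Z = 2·area/(x·y) ≈ 0.29775.
Taking the obtuse solution, ∠Z ≈ 162.68°.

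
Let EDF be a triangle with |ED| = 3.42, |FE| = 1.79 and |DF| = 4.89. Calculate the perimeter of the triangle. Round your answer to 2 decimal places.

Perimeter = 4.89 + 1.79 + 3.42 = 10.1.

perimeter ≈ 10.10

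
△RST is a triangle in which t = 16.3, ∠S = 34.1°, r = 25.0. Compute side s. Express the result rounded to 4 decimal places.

14.6908

By the law of cosines, s² = t² + r² − 2·t·r·cos S = 215.82, so s ≈ 14.691.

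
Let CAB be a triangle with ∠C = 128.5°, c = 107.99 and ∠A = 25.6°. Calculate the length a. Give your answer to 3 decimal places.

The third angle is ∠B = 180° − ∠C − ∠A = 25.90°.
Law of sines: a = c·sin A/sin C ≈ 59.622.

59.622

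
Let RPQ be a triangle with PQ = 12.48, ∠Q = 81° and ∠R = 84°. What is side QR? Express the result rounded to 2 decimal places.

3.25

The third angle is ∠P = 180° − ∠Q − ∠R = 15.00°.
Law of sines: QR = PQ·sin P/sin R ≈ 3.2479.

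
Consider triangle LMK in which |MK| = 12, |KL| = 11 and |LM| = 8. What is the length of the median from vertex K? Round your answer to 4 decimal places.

10.7935

Median from K: ½√(2·|MK|² + 2·|KL|² − |LM|²) ≈ 10.794.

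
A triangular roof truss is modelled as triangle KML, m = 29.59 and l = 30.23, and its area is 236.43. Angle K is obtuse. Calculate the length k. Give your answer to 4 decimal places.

57.5155

From area = ½·m·l·sin K, we get sin K = 2·area/(m·l) ≈ 0.52863.
Taking the obtuse solution, ∠K ≈ 148.09°.
Law of cosines then gives k ≈ 57.515.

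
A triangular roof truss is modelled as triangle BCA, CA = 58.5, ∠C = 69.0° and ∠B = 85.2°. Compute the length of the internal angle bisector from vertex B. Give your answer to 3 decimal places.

The third angle is ∠A = 180° − ∠B − ∠C = 25.80°.
Law of sines: AB = CA·sin C/sin B ≈ 54.807.
Law of sines: BC = CA·sin A/sin B ≈ 25.551.
The bisector from B has length 2·AB·BC·cos(∠B/2)/(AB+BC) ≈ 25.655.

25.655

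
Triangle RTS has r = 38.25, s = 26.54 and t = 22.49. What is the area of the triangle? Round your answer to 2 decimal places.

Semiperimeter p = (38.25 + 22.49 + 26.54)/2 = 43.64.
Heron's formula: area = √(43.64·5.39·21.15·17.1) ≈ 291.67.

291.67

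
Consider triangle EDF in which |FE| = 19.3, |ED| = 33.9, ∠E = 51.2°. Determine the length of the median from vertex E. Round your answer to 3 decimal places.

24.195

By the law of cosines, |DF|² = |FE|² + |ED|² − 2·|FE|·|ED|·cos E = 701.76, so |DF| ≈ 26.491.
Median from E: ½√(2·|FE|² + 2·|ED|² − |DF|²) ≈ 24.195.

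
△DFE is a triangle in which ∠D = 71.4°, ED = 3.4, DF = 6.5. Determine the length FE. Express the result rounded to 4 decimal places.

By the law of cosines, FE² = ED² + DF² − 2·ED·DF·cos D = 39.712, so FE ≈ 6.3017.

6.3017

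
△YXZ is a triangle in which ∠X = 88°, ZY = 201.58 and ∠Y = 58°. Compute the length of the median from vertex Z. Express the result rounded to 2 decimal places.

The third angle is ∠Z = 180° − ∠Y − ∠X = 34.00°.
Law of sines: XZ = ZY·sin Y/sin X ≈ 171.05.
Law of sines: YX = ZY·sin Z/sin X ≈ 112.79.
Median from Z: ½√(2·XZ² + 2·ZY² − YX²) ≈ 178.23.

m_Z ≈ 178.23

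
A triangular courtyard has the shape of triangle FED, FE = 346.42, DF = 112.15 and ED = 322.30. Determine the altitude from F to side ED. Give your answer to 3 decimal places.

Semiperimeter s = (322.3 + 112.15 + 346.42)/2 = 390.44.
Heron's formula: area = √(390.44·68.135·278.29·44.015) ≈ 18051.
The altitude from F has length 2·area/ED ≈ 112.01.

112.015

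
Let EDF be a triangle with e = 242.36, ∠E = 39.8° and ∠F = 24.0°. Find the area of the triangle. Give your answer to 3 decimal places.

The third angle is ∠D = 180° − ∠F − ∠E = 116.20°.
Law of sines: d = e·sin D/sin E ≈ 339.72.
Law of sines: f = e·sin F/sin E ≈ 154.
Area = ½·e·d·sin F ≈ 16744.

area ≈ 16744.350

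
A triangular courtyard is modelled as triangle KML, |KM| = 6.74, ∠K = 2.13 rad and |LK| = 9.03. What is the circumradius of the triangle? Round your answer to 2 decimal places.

R ≈ 8.16

By the law of cosines, |ML|² = |LK|² + |KM|² − 2·|LK|·|KM|·cos K = 191.54, so |ML| ≈ 13.84.
Area = ½·|LK|·|KM|·sin K ≈ 25.796.
Circumradius = |ML|/(2 sin K) ≈ 8.1635.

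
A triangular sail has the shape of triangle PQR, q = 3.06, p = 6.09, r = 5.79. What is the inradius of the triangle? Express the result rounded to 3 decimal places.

1.170

Semiperimeter s = (6.09 + 3.06 + 5.79)/2 = 7.47.
Heron's formula: area = √(7.47·1.38·4.41·1.68) ≈ 8.7392.
Inradius = area/s = 8.7392/7.47 ≈ 1.1699.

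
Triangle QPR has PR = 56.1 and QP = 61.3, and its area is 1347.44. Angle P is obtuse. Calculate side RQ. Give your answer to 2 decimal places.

105.72

From area = ½·QP·PR·sin P, we get sin P = 2·area/(QP·PR) ≈ 0.78364.
Taking the obtuse solution, ∠P ≈ 128.41°.
Law of cosines then gives RQ ≈ 105.72.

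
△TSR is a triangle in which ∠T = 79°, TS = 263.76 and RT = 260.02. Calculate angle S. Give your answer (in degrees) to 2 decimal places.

By the law of cosines, SR² = RT² + TS² − 2·RT·TS·cos T = 1.1101e+05, so SR ≈ 333.18.
Law of cosines again: cos S = (TS² + SR² − RT²)/(2·TS·SR) ≈ 0.64274, so ∠S ≈ 50.00°.

∠S ≈ 50.00°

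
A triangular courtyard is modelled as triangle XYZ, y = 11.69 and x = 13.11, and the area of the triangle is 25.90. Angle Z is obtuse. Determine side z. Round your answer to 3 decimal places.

24.434

From area = ½·x·y·sin Z, we get sin Z = 2·area/(x·y) ≈ 0.33800.
Taking the obtuse solution, ∠Z ≈ 160.25°.
Law of cosines then gives z ≈ 24.434.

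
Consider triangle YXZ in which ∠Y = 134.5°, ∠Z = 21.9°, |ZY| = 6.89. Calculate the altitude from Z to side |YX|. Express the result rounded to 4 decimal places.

The third angle is ∠X = 180° − ∠Z − ∠Y = 23.60°.
Law of sines: |XZ| = |ZY|·sin Y/sin X ≈ 12.275.
Law of sines: |YX| = |ZY|·sin Z/sin X ≈ 6.4191.
Area = ½·|ZY|·|XZ|·sin Z ≈ 15.773.
The altitude from Z has length 2·area/|YX| ≈ 4.9143.

4.9143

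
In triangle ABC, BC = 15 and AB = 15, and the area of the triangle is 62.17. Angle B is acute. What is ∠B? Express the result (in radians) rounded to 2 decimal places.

0.59

From area = ½·AB·BC·sin B, we get sin B = 2·area/(AB·BC) ≈ 0.55262.
Taking the acute solution, ∠B ≈ 0.586 rad.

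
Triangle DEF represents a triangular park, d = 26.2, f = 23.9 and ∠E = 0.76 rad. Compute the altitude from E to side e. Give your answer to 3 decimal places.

h_E ≈ 23.062

By the law of cosines, e² = f² + d² − 2·f·d·cos E = 349.89, so e ≈ 18.705.
Area = ½·f·d·sin E ≈ 215.69.
The altitude from E has length 2·area/e ≈ 23.062.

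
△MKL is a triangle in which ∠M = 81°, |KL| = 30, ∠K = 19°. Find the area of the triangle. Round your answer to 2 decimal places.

146.08

The third angle is ∠L = 180° − ∠M − ∠K = 80.00°.
Law of sines: |LM| = |KL|·sin K/sin M ≈ 9.8888.
Law of sines: |MK| = |KL|·sin L/sin M ≈ 29.913.
Area = ½·|KL|·|LM|·sin L ≈ 146.08.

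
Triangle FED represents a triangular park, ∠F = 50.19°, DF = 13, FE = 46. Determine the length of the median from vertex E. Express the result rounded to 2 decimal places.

42.14

By the law of cosines, ED² = DF² + FE² − 2·DF·FE·cos F = 1519.3, so ED ≈ 38.978.
Median from E: ½√(2·FE² + 2·ED² − DF²) ≈ 42.135.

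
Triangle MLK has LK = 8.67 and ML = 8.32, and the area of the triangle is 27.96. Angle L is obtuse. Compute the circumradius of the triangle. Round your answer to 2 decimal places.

From area = ½·ML·LK·sin L, we get sin L = 2·area/(ML·LK) ≈ 0.77522.
Taking the obtuse solution, ∠L ≈ 2.255 rad.
Law of cosines then gives KM ≈ 15.347.
Circumradius = KM/(2 sin L) ≈ 9.8984.

R ≈ 9.90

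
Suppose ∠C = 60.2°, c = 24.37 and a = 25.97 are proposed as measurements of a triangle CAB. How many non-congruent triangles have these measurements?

2

a·sin C = 25.97·sin(60.2°) ≈ 22.54.
Since a sin C < c < a (22.54 < 24.37 < 25.97), two triangles exist.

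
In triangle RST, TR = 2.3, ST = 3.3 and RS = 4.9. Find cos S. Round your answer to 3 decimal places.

By the law of cosines, cos S = (RS² + ST² − TR²) / (2·RS·ST) ≈ 0.91558, so ∠S ≈ 23.71°.

0.916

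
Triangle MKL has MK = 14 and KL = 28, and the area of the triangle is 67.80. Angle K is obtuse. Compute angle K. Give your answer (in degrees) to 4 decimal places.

From area = ½·MK·KL·sin K, we get sin K = 2·area/(MK·KL) ≈ 0.34592.
Taking the obtuse solution, ∠K ≈ 159.76°.

159.7621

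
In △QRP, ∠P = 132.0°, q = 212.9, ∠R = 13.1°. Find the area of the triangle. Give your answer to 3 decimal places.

The third angle is ∠Q = 180° − ∠R − ∠P = 34.90°.
Law of sines: r = q·sin R/sin Q ≈ 84.339.
Law of sines: p = q·sin P/sin Q ≈ 276.53.
Area = ½·q·r·sin P ≈ 6671.8.

6671.850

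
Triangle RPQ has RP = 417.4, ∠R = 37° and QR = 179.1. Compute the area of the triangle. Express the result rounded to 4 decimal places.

Area = ½·QR·RP·sin R ≈ 22495.

22494.7442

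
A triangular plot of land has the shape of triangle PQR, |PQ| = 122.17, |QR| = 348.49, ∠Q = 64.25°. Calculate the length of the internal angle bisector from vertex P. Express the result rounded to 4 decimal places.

By the law of cosines, |RP|² = |PQ|² + |QR|² − 2·|PQ|·|QR|·cos Q = 99378, so |RP| ≈ 315.24.
Law of cosines again: cos P = (|RP|² + |PQ|² − |QR|²)/(2·|RP|·|PQ|) ≈ -0.09272, so ∠P ≈ 95.32°.
The bisector from P has length 2·|RP|·|PQ|·cos(∠P/2)/(|RP|+|PQ|) ≈ 118.61.

118.6051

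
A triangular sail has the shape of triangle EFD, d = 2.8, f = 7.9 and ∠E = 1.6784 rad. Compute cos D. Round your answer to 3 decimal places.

cos D ≈ 0.947

By the law of cosines, e² = f² + d² − 2·f·d·cos E = 75.001, so e ≈ 8.6603.
Law of cosines again: cos D = (e² + f² − d²)/(2·e·f) ≈ 0.94693, so ∠D ≈ 0.3273 rad.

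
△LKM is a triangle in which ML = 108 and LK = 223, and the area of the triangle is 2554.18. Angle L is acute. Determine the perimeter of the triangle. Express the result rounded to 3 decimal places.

From area = ½·ML·LK·sin L, we get sin L = 2·area/(ML·LK) ≈ 0.21211.
Taking the acute solution, ∠L ≈ 12.25°.
Law of cosines then gives KM ≈ 119.67.
Perimeter = 119.67 + 108 + 223 = 450.67.

450.670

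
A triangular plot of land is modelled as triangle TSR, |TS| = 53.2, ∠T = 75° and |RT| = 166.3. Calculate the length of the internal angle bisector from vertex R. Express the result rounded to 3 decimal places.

t_R ≈ 161.429

By the law of cosines, |SR|² = |RT|² + |TS|² − 2·|RT|·|TS|·cos T = 25906, so |SR| ≈ 160.95.
Law of cosines again: cos R = (|SR|² + |RT|² − |TS|²)/(2·|SR|·|RT|) ≈ 0.94767, so ∠R ≈ 18.62°.
The bisector from R has length 2·|SR|·|RT|·cos(∠R/2)/(|SR|+|RT|) ≈ 161.43.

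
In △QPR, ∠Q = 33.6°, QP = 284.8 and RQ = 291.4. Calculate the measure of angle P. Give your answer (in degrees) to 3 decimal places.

∠P ≈ 75.373°

By the law of cosines, PR² = RQ² + QP² − 2·RQ·QP·cos Q = 27776, so PR ≈ 166.66.
Law of cosines again: cos P = (QP² + PR² − RQ²)/(2·QP·PR) ≈ 0.25253, so ∠P ≈ 75.37°.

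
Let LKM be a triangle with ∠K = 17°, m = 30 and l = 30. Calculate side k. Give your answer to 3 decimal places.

By the law of cosines, k² = m² + l² − 2·m·l·cos K = 78.651, so k ≈ 8.8686.

8.869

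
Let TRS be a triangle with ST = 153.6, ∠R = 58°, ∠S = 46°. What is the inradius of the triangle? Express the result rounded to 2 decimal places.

r ≈ 42.25

The third angle is ∠T = 180° − ∠R − ∠S = 76.00°.
Law of sines: RS = ST·sin T/sin R ≈ 175.74.
Law of sines: TR = ST·sin S/sin R ≈ 130.29.
Area = ½·ST·RS·sin S ≈ 9708.9.
Semiperimeter s = (175.74+153.6+130.29)/2 = 229.81.
Inradius = area/s = 9708.9/229.81 ≈ 42.247.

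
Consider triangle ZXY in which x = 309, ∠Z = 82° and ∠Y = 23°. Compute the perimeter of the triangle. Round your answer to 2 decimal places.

The third angle is ∠X = 180° − ∠Y − ∠Z = 75.00°.
Law of sines: z = x·sin Z/sin X ≈ 316.79.
Law of sines: y = x·sin Y/sin X ≈ 125.
Semiperimeter s = (316.79+309+125)/2 = 375.39.
Perimeter = 316.79 + 309 + 125 = 750.78.

750.78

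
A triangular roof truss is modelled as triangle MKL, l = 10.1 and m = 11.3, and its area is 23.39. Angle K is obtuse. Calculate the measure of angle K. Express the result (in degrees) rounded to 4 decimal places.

∠K ≈ 155.8025°

From area = ½·l·m·sin K, we get sin K = 2·area/(l·m) ≈ 0.40988.
Taking the obtuse solution, ∠K ≈ 155.80°.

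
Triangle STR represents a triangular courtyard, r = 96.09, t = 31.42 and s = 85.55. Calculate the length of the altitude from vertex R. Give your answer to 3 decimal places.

27.554

Semiperimeter p = (85.55 + 31.42 + 96.09)/2 = 106.53.
Heron's formula: area = √(106.53·20.98·75.11·10.44) ≈ 1323.8.
The altitude from R has length 2·area/r ≈ 27.554.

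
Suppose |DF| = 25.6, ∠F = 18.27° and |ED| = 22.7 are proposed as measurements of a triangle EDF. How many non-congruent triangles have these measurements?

2

|DF|·sin F = 25.6·sin(18.27°) ≈ 8.025.
Since |DF| sin F < |ED| < |DF| (8.025 < 22.7 < 25.6), two triangles exist.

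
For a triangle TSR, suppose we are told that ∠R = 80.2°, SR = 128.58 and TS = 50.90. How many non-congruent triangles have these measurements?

0

SR·sin R = 128.58·sin(80.2°) ≈ 126.7.
Since TS = 50.90 < 126.7 = SR sin R, no triangle exists.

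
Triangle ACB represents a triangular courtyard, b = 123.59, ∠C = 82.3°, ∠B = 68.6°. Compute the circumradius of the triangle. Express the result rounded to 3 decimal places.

66.371

The third angle is ∠A = 180° − ∠C − ∠B = 29.10°.
Law of sines: a = b·sin A/sin B ≈ 64.557.
Law of sines: c = b·sin C/sin B ≈ 131.54.
Circumradius = b/(2 sin B) ≈ 66.371.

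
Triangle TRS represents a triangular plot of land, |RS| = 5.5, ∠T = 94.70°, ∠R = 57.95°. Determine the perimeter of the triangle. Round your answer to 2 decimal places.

12.71

The third angle is ∠S = 180° − ∠T − ∠R = 27.35°.
Law of sines: |ST| = |RS|·sin R/sin T ≈ 4.6774.
Law of sines: |TR| = |RS|·sin S/sin T ≈ 2.5354.
Semiperimeter s = (5.5+4.6774+2.5354)/2 = 6.3564.
Perimeter = 5.5 + 4.6774 + 2.5354 = 12.713.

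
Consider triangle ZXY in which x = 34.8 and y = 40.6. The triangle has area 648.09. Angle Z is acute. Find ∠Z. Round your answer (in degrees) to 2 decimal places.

∠Z ≈ 66.55°

From area = ½·x·y·sin Z, we get sin Z = 2·area/(x·y) ≈ 0.91740.
Taking the acute solution, ∠Z ≈ 66.55°.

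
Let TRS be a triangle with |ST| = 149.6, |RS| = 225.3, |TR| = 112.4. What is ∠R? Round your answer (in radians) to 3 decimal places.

By the law of cosines, cos R = (|TR|² + |RS|² − |ST|²) / (2·|TR|·|RS|) ≈ 0.80979, so ∠R ≈ 0.6270 rad.

0.627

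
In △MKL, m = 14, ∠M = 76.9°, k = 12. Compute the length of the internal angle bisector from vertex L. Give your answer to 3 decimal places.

11.874

Law of sines: sin K = k·sin M/m ≈ 0.83484.
Since m ≥ k, only the acute value applies: ∠K ≈ 56.60°.
Then ∠L = 180° − ∠M − ∠K ≈ 46.50°.
Law of sines gives l = m·sin L/sin M ≈ 10.427.
The bisector from L has length 2·m·k·cos(∠L/2)/(m+k) ≈ 11.874.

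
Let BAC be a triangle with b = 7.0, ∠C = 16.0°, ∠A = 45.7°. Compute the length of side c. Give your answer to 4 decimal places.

2.1914

The third angle is ∠B = 180° − ∠A − ∠C = 118.30°.
Law of sines: c = b·sin C/sin B ≈ 2.1914.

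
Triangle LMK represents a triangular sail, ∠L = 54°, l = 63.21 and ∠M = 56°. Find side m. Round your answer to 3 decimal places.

64.774

The third angle is ∠K = 180° − ∠L − ∠M = 70.00°.
Law of sines: m = l·sin M/sin L ≈ 64.774.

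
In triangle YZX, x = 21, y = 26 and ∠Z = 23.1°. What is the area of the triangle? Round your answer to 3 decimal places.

107.108

Area = ½·x·y·sin Z ≈ 107.11.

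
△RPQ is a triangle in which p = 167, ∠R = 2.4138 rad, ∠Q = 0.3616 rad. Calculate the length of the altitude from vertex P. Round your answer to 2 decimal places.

109.76

The third angle is ∠P = π − ∠Q − ∠R = 0.3662 rad.
Law of sines: r = p·sin R/sin P ≈ 310.26.
Law of sines: q = p·sin Q/sin P ≈ 165.
Area = ½·p·r·sin Q ≈ 9165.
The altitude from P has length 2·area/p ≈ 109.76.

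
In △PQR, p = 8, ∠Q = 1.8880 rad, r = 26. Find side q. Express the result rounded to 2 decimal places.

29.49

By the law of cosines, q² = r² + p² − 2·r·p·cos Q = 869.75, so q ≈ 29.492.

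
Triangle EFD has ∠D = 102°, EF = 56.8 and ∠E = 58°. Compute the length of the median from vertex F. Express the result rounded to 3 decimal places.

m_F ≈ 52.221

The third angle is ∠F = 180° − ∠D − ∠E = 20.00°.
Law of sines: FD = EF·sin E/sin D ≈ 49.245.
Law of sines: DE = EF·sin F/sin D ≈ 19.861.
Median from F: ½√(2·EF² + 2·FD² − DE²) ≈ 52.221.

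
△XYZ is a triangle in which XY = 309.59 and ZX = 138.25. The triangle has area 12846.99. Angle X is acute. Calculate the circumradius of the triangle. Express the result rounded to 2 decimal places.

R ≈ 179.60

From area = ½·ZX·XY·sin X, we get sin X = 2·area/(ZX·XY) ≈ 0.60032.
Taking the acute solution, ∠X ≈ 0.644 rad.
Law of cosines then gives YZ ≈ 215.63.
Circumradius = YZ/(2 sin X) ≈ 179.6.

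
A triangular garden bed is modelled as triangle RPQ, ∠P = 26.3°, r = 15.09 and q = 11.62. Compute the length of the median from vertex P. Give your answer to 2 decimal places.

m_P ≈ 13.01

By the law of cosines, p² = q² + r² − 2·q·r·cos P = 48.342, so p ≈ 6.9529.
Median from P: ½√(2·q² + 2·r² − p²) ≈ 13.011.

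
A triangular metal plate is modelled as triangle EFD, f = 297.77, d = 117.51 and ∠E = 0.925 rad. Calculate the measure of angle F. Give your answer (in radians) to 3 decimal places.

By the law of cosines, e² = f² + d² − 2·f·d·cos E = 60358, so e ≈ 245.68.
Law of cosines again: cos F = (d² + e² − f²)/(2·d·e) ≈ -0.25113, so ∠F ≈ 1.825 rad.

∠F ≈ 1.825 rad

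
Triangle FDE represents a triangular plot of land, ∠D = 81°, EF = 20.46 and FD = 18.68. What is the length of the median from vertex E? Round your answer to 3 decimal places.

Law of sines: sin E = FD·sin D/EF ≈ 0.90176.
Since EF ≥ FD, only the acute value applies: ∠E ≈ 64.39°.
Then ∠F = 180° − ∠D − ∠E ≈ 34.61°.
Law of sines gives DE = EF·sin F/sin D ≈ 11.766.
Median from E: ½√(2·DE² + 2·EF² − FD²) ≈ 13.831.

13.831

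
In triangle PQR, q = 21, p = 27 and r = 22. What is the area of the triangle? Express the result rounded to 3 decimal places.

225.743

Semiperimeter s = (27 + 21 + 22)/2 = 35.
Heron's formula: area = √(35·8·14·13) ≈ 225.74.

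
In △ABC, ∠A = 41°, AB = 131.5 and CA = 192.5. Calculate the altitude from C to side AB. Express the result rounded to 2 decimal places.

By the law of cosines, BC² = CA² + AB² − 2·CA·AB·cos A = 16139, so BC ≈ 127.04.
Area = ½·CA·AB·sin A ≈ 8303.7.
The altitude from C has length 2·area/AB ≈ 126.29.

126.29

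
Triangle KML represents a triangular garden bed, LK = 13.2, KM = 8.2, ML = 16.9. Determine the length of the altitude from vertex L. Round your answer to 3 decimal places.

Semiperimeter s = (16.9 + 13.2 + 8.2)/2 = 19.15.
Heron's formula: area = √(19.15·2.25·5.95·10.95) ≈ 52.984.
The altitude from L has length 2·area/KM ≈ 12.923.

12.923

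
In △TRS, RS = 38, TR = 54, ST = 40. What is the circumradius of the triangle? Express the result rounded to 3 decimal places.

27.024

By the law of cosines, cos T = (ST² + TR² − RS²) / (2·ST·TR) ≈ 0.71111, so ∠T ≈ 44.67°.
Circumradius = RS/(2 sin T) ≈ 27.024.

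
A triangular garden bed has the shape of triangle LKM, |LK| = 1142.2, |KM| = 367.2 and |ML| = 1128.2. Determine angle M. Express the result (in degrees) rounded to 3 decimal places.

By the law of cosines, cos M = (|KM|² + |ML|² − |LK|²) / (2·|KM|·|ML|) ≈ 0.12437, so ∠M ≈ 82.86°.

∠M ≈ 82.855°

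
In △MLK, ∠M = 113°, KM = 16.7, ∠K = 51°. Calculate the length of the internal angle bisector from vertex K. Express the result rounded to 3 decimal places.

23.199

The third angle is ∠L = 180° − ∠K − ∠M = 16.00°.
Law of sines: LK = KM·sin M/sin L ≈ 55.77.
Law of sines: ML = KM·sin K/sin L ≈ 47.085.
The bisector from K has length 2·LK·KM·cos(∠K/2)/(LK+KM) ≈ 23.199.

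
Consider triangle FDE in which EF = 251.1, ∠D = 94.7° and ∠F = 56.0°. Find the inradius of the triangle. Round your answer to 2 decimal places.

r ≈ 44.01

The third angle is ∠E = 180° − ∠F − ∠D = 29.30°.
Law of sines: DE = EF·sin F/sin D ≈ 208.87.
Law of sines: FD = EF·sin E/sin D ≈ 123.3.
Area = ½·EF·DE·sin E ≈ 12834.
Semiperimeter s = (208.87+251.1+123.3)/2 = 291.64.
Inradius = area/s = 12834/291.64 ≈ 44.006.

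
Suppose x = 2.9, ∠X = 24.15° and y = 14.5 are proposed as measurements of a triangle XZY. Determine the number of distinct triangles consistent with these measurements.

y·sin X = 14.5·sin(24.15°) ≈ 5.932.
Since x = 2.9 < 5.932 = y sin X, no triangle exists.

0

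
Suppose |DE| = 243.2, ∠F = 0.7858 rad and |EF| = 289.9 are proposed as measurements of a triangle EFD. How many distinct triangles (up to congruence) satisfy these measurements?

2

|EF|·sin F = 289.9·sin(0.7858 rad) ≈ 205.1.
Since |EF| sin F < |DE| < |EF| (205.1 < 243.2 < 289.9), two triangles exist.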